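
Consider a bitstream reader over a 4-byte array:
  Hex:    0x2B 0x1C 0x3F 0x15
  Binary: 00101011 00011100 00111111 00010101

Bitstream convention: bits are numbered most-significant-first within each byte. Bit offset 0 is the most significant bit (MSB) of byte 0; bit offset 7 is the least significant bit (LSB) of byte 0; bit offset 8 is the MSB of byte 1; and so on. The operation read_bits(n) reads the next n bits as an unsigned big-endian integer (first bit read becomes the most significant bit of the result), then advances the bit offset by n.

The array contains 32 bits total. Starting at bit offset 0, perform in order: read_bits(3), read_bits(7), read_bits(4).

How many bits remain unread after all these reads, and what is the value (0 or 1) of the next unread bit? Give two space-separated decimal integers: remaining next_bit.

Read 1: bits[0:3] width=3 -> value=1 (bin 001); offset now 3 = byte 0 bit 3; 29 bits remain
Read 2: bits[3:10] width=7 -> value=44 (bin 0101100); offset now 10 = byte 1 bit 2; 22 bits remain
Read 3: bits[10:14] width=4 -> value=7 (bin 0111); offset now 14 = byte 1 bit 6; 18 bits remain

Answer: 18 0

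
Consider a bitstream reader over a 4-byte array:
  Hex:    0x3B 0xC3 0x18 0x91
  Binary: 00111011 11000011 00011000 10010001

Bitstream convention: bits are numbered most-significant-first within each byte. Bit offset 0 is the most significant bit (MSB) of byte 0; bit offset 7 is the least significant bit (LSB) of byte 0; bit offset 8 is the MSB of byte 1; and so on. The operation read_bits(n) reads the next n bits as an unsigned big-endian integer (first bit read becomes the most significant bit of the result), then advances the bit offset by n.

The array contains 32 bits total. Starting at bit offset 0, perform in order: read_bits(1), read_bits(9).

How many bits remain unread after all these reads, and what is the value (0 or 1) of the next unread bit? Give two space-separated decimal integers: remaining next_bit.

Read 1: bits[0:1] width=1 -> value=0 (bin 0); offset now 1 = byte 0 bit 1; 31 bits remain
Read 2: bits[1:10] width=9 -> value=239 (bin 011101111); offset now 10 = byte 1 bit 2; 22 bits remain

Answer: 22 0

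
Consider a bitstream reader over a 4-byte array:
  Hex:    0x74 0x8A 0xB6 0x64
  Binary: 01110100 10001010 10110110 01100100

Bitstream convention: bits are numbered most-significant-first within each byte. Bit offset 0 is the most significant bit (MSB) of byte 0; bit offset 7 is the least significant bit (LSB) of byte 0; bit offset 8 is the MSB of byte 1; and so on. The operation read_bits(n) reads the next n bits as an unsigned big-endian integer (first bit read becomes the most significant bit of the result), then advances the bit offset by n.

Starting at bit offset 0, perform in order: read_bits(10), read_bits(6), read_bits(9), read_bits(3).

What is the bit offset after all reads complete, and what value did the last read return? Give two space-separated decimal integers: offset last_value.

Read 1: bits[0:10] width=10 -> value=466 (bin 0111010010); offset now 10 = byte 1 bit 2; 22 bits remain
Read 2: bits[10:16] width=6 -> value=10 (bin 001010); offset now 16 = byte 2 bit 0; 16 bits remain
Read 3: bits[16:25] width=9 -> value=364 (bin 101101100); offset now 25 = byte 3 bit 1; 7 bits remain
Read 4: bits[25:28] width=3 -> value=6 (bin 110); offset now 28 = byte 3 bit 4; 4 bits remain

Answer: 28 6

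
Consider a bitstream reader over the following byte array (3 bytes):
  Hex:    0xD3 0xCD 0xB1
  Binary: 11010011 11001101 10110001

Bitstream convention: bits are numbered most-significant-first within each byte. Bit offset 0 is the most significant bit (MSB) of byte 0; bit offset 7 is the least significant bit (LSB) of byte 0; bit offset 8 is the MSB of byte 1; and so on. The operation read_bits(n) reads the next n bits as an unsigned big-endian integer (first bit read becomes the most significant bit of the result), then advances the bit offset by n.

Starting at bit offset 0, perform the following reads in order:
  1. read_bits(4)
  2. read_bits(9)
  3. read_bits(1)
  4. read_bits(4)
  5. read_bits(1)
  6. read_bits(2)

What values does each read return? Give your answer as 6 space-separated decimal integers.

Read 1: bits[0:4] width=4 -> value=13 (bin 1101); offset now 4 = byte 0 bit 4; 20 bits remain
Read 2: bits[4:13] width=9 -> value=121 (bin 001111001); offset now 13 = byte 1 bit 5; 11 bits remain
Read 3: bits[13:14] width=1 -> value=1 (bin 1); offset now 14 = byte 1 bit 6; 10 bits remain
Read 4: bits[14:18] width=4 -> value=6 (bin 0110); offset now 18 = byte 2 bit 2; 6 bits remain
Read 5: bits[18:19] width=1 -> value=1 (bin 1); offset now 19 = byte 2 bit 3; 5 bits remain
Read 6: bits[19:21] width=2 -> value=2 (bin 10); offset now 21 = byte 2 bit 5; 3 bits remain

Answer: 13 121 1 6 1 2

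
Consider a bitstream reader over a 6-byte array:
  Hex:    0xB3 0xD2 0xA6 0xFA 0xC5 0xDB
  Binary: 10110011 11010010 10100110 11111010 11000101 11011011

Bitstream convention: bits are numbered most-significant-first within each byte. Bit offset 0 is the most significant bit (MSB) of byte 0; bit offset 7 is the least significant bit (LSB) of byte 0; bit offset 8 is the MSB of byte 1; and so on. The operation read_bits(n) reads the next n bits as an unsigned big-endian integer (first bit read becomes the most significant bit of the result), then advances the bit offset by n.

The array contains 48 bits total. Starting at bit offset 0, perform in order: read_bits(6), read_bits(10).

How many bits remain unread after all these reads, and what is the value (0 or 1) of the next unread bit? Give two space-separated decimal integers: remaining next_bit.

Read 1: bits[0:6] width=6 -> value=44 (bin 101100); offset now 6 = byte 0 bit 6; 42 bits remain
Read 2: bits[6:16] width=10 -> value=978 (bin 1111010010); offset now 16 = byte 2 bit 0; 32 bits remain

Answer: 32 1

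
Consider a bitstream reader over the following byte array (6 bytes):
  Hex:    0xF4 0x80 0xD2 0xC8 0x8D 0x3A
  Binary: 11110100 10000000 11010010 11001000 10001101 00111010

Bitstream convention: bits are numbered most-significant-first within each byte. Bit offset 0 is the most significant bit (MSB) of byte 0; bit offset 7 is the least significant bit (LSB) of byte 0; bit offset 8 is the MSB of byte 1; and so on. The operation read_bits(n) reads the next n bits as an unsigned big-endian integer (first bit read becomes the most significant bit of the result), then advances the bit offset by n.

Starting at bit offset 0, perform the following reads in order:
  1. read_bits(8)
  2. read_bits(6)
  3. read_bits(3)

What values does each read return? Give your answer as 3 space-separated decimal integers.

Answer: 244 32 1

Derivation:
Read 1: bits[0:8] width=8 -> value=244 (bin 11110100); offset now 8 = byte 1 bit 0; 40 bits remain
Read 2: bits[8:14] width=6 -> value=32 (bin 100000); offset now 14 = byte 1 bit 6; 34 bits remain
Read 3: bits[14:17] width=3 -> value=1 (bin 001); offset now 17 = byte 2 bit 1; 31 bits remain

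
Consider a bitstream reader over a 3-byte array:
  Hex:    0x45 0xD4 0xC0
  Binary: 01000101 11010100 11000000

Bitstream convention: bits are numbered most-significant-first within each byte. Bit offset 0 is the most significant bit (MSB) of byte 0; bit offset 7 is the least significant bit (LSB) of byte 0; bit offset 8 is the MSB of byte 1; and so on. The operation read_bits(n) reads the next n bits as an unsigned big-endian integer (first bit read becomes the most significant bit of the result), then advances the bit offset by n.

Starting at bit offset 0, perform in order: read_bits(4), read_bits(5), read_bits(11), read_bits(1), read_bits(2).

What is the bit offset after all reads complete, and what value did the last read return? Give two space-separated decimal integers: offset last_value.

Read 1: bits[0:4] width=4 -> value=4 (bin 0100); offset now 4 = byte 0 bit 4; 20 bits remain
Read 2: bits[4:9] width=5 -> value=11 (bin 01011); offset now 9 = byte 1 bit 1; 15 bits remain
Read 3: bits[9:20] width=11 -> value=1356 (bin 10101001100); offset now 20 = byte 2 bit 4; 4 bits remain
Read 4: bits[20:21] width=1 -> value=0 (bin 0); offset now 21 = byte 2 bit 5; 3 bits remain
Read 5: bits[21:23] width=2 -> value=0 (bin 00); offset now 23 = byte 2 bit 7; 1 bits remain

Answer: 23 0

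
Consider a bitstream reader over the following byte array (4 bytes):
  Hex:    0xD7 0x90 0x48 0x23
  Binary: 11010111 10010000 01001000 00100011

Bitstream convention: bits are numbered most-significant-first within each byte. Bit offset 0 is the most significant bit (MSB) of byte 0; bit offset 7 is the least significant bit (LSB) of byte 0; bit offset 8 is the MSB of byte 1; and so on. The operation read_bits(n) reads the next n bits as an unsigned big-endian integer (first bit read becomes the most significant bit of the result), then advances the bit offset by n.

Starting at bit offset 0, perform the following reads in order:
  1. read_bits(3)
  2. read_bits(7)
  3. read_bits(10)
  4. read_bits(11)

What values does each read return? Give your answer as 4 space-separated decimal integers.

Read 1: bits[0:3] width=3 -> value=6 (bin 110); offset now 3 = byte 0 bit 3; 29 bits remain
Read 2: bits[3:10] width=7 -> value=94 (bin 1011110); offset now 10 = byte 1 bit 2; 22 bits remain
Read 3: bits[10:20] width=10 -> value=260 (bin 0100000100); offset now 20 = byte 2 bit 4; 12 bits remain
Read 4: bits[20:31] width=11 -> value=1041 (bin 10000010001); offset now 31 = byte 3 bit 7; 1 bits remain

Answer: 6 94 260 1041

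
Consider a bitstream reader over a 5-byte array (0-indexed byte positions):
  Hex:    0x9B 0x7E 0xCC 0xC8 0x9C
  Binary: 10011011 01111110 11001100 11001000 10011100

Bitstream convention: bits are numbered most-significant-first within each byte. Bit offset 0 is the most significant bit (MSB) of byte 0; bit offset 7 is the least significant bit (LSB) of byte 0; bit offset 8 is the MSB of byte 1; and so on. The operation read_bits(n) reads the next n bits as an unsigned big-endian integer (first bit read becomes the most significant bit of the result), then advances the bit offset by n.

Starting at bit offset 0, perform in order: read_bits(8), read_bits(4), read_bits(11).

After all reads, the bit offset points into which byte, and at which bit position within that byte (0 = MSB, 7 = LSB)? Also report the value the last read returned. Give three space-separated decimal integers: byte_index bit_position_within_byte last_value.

Answer: 2 7 1894

Derivation:
Read 1: bits[0:8] width=8 -> value=155 (bin 10011011); offset now 8 = byte 1 bit 0; 32 bits remain
Read 2: bits[8:12] width=4 -> value=7 (bin 0111); offset now 12 = byte 1 bit 4; 28 bits remain
Read 3: bits[12:23] width=11 -> value=1894 (bin 11101100110); offset now 23 = byte 2 bit 7; 17 bits remain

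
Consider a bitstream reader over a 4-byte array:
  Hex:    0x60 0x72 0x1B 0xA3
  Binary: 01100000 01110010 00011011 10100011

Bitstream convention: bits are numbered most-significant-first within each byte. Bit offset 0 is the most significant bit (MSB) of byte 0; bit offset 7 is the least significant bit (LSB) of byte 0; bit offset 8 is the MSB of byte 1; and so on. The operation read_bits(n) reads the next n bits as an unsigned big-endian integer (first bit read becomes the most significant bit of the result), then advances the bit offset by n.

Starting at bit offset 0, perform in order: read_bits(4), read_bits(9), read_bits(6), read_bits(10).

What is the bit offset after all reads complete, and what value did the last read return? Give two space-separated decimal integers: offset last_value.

Answer: 29 884

Derivation:
Read 1: bits[0:4] width=4 -> value=6 (bin 0110); offset now 4 = byte 0 bit 4; 28 bits remain
Read 2: bits[4:13] width=9 -> value=14 (bin 000001110); offset now 13 = byte 1 bit 5; 19 bits remain
Read 3: bits[13:19] width=6 -> value=16 (bin 010000); offset now 19 = byte 2 bit 3; 13 bits remain
Read 4: bits[19:29] width=10 -> value=884 (bin 1101110100); offset now 29 = byte 3 bit 5; 3 bits remain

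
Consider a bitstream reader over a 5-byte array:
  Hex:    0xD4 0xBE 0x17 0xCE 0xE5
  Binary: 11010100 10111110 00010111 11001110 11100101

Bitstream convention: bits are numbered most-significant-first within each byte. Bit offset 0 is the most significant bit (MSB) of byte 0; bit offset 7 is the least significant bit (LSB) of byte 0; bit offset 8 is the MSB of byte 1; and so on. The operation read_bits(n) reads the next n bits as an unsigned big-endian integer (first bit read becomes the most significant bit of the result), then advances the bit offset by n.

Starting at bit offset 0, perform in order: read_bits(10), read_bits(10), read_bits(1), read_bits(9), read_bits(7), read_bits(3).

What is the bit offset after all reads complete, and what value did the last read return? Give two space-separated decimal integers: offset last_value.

Answer: 40 5

Derivation:
Read 1: bits[0:10] width=10 -> value=850 (bin 1101010010); offset now 10 = byte 1 bit 2; 30 bits remain
Read 2: bits[10:20] width=10 -> value=993 (bin 1111100001); offset now 20 = byte 2 bit 4; 20 bits remain
Read 3: bits[20:21] width=1 -> value=0 (bin 0); offset now 21 = byte 2 bit 5; 19 bits remain
Read 4: bits[21:30] width=9 -> value=499 (bin 111110011); offset now 30 = byte 3 bit 6; 10 bits remain
Read 5: bits[30:37] width=7 -> value=92 (bin 1011100); offset now 37 = byte 4 bit 5; 3 bits remain
Read 6: bits[37:40] width=3 -> value=5 (bin 101); offset now 40 = byte 5 bit 0; 0 bits remain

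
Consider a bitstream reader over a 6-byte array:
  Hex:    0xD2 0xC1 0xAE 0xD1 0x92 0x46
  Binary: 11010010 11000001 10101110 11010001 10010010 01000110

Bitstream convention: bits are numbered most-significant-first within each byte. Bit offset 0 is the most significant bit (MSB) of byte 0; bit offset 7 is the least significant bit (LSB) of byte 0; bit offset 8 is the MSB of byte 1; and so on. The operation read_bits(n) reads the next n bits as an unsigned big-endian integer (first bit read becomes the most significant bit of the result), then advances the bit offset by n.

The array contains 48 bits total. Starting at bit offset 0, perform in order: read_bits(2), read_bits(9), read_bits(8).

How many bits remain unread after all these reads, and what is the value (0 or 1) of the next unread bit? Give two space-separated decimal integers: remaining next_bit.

Read 1: bits[0:2] width=2 -> value=3 (bin 11); offset now 2 = byte 0 bit 2; 46 bits remain
Read 2: bits[2:11] width=9 -> value=150 (bin 010010110); offset now 11 = byte 1 bit 3; 37 bits remain
Read 3: bits[11:19] width=8 -> value=13 (bin 00001101); offset now 19 = byte 2 bit 3; 29 bits remain

Answer: 29 0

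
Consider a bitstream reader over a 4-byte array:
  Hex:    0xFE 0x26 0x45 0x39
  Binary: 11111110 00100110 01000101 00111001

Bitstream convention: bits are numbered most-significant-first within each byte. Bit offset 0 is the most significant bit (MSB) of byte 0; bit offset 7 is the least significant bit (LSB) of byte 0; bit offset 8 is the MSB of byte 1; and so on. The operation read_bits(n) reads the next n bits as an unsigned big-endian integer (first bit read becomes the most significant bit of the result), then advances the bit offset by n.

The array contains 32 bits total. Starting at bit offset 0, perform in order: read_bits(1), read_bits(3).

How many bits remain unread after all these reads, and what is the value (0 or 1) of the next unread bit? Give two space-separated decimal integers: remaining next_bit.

Answer: 28 1

Derivation:
Read 1: bits[0:1] width=1 -> value=1 (bin 1); offset now 1 = byte 0 bit 1; 31 bits remain
Read 2: bits[1:4] width=3 -> value=7 (bin 111); offset now 4 = byte 0 bit 4; 28 bits remain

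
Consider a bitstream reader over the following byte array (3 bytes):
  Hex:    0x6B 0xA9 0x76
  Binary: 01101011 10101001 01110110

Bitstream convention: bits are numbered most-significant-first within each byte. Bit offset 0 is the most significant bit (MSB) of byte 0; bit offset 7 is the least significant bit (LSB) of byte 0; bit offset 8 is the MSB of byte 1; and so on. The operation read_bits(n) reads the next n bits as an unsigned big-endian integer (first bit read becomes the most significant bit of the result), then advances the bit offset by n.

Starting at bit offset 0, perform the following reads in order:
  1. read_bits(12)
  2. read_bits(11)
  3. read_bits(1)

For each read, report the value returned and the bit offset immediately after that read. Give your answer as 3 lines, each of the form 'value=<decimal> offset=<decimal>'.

Answer: value=1722 offset=12
value=1211 offset=23
value=0 offset=24

Derivation:
Read 1: bits[0:12] width=12 -> value=1722 (bin 011010111010); offset now 12 = byte 1 bit 4; 12 bits remain
Read 2: bits[12:23] width=11 -> value=1211 (bin 10010111011); offset now 23 = byte 2 bit 7; 1 bits remain
Read 3: bits[23:24] width=1 -> value=0 (bin 0); offset now 24 = byte 3 bit 0; 0 bits remain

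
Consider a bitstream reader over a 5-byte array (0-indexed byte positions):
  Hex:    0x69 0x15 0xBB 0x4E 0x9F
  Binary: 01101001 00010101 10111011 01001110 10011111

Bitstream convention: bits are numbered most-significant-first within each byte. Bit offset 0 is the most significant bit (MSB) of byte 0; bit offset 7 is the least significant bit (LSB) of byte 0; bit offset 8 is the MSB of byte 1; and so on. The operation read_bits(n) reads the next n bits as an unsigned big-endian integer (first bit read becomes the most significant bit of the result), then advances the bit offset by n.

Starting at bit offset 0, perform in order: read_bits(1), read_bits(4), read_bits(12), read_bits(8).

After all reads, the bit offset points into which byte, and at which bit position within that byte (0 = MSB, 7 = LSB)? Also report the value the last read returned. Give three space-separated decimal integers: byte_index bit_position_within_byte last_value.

Read 1: bits[0:1] width=1 -> value=0 (bin 0); offset now 1 = byte 0 bit 1; 39 bits remain
Read 2: bits[1:5] width=4 -> value=13 (bin 1101); offset now 5 = byte 0 bit 5; 35 bits remain
Read 3: bits[5:17] width=12 -> value=555 (bin 001000101011); offset now 17 = byte 2 bit 1; 23 bits remain
Read 4: bits[17:25] width=8 -> value=118 (bin 01110110); offset now 25 = byte 3 bit 1; 15 bits remain

Answer: 3 1 118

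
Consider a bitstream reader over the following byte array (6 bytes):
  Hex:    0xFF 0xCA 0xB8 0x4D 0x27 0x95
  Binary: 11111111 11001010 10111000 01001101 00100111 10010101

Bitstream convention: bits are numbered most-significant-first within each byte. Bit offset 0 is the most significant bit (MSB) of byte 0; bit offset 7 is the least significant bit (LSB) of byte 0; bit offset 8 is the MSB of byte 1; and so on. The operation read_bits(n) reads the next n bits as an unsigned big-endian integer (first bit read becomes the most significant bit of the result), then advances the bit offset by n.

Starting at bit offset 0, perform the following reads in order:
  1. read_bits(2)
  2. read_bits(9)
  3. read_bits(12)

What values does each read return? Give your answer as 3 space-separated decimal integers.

Answer: 3 510 1372

Derivation:
Read 1: bits[0:2] width=2 -> value=3 (bin 11); offset now 2 = byte 0 bit 2; 46 bits remain
Read 2: bits[2:11] width=9 -> value=510 (bin 111111110); offset now 11 = byte 1 bit 3; 37 bits remain
Read 3: bits[11:23] width=12 -> value=1372 (bin 010101011100); offset now 23 = byte 2 bit 7; 25 bits remain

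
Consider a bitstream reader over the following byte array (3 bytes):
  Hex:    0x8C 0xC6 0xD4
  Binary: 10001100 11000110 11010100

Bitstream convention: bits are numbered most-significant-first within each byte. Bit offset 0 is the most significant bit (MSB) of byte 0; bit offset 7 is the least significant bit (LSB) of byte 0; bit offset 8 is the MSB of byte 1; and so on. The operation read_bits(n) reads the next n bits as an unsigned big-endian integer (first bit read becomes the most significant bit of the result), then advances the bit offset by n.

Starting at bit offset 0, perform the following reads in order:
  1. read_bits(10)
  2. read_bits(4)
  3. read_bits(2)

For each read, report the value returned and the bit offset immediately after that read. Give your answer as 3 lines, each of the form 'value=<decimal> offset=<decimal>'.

Read 1: bits[0:10] width=10 -> value=563 (bin 1000110011); offset now 10 = byte 1 bit 2; 14 bits remain
Read 2: bits[10:14] width=4 -> value=1 (bin 0001); offset now 14 = byte 1 bit 6; 10 bits remain
Read 3: bits[14:16] width=2 -> value=2 (bin 10); offset now 16 = byte 2 bit 0; 8 bits remain

Answer: value=563 offset=10
value=1 offset=14
value=2 offset=16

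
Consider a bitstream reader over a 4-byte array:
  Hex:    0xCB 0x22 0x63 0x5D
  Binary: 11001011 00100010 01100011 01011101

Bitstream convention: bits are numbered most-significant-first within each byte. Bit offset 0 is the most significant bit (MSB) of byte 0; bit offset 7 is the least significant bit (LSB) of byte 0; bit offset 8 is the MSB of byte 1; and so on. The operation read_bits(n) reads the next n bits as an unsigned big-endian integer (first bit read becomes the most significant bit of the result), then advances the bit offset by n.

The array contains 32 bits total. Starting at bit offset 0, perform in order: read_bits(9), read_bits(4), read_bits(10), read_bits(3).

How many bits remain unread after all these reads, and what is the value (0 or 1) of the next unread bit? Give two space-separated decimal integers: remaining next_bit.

Read 1: bits[0:9] width=9 -> value=406 (bin 110010110); offset now 9 = byte 1 bit 1; 23 bits remain
Read 2: bits[9:13] width=4 -> value=4 (bin 0100); offset now 13 = byte 1 bit 5; 19 bits remain
Read 3: bits[13:23] width=10 -> value=305 (bin 0100110001); offset now 23 = byte 2 bit 7; 9 bits remain
Read 4: bits[23:26] width=3 -> value=5 (bin 101); offset now 26 = byte 3 bit 2; 6 bits remain

Answer: 6 0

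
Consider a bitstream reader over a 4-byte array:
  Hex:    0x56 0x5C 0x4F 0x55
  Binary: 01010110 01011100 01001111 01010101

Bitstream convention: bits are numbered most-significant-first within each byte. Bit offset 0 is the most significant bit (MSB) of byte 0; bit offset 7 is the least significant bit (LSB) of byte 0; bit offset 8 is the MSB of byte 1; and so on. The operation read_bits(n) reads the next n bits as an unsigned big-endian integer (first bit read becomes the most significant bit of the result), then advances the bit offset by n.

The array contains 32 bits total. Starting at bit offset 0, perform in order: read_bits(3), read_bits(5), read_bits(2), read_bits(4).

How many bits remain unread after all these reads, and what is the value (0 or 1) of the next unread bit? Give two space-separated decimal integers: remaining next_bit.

Read 1: bits[0:3] width=3 -> value=2 (bin 010); offset now 3 = byte 0 bit 3; 29 bits remain
Read 2: bits[3:8] width=5 -> value=22 (bin 10110); offset now 8 = byte 1 bit 0; 24 bits remain
Read 3: bits[8:10] width=2 -> value=1 (bin 01); offset now 10 = byte 1 bit 2; 22 bits remain
Read 4: bits[10:14] width=4 -> value=7 (bin 0111); offset now 14 = byte 1 bit 6; 18 bits remain

Answer: 18 0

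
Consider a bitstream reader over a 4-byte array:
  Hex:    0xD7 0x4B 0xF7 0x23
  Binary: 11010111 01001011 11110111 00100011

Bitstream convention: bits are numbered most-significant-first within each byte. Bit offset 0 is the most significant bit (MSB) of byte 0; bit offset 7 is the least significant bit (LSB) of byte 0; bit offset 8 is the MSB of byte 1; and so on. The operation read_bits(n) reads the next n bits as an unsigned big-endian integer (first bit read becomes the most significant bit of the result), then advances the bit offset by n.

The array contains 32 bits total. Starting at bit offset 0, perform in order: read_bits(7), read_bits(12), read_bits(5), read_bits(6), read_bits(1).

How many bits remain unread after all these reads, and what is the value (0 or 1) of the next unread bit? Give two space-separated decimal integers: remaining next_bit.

Answer: 1 1

Derivation:
Read 1: bits[0:7] width=7 -> value=107 (bin 1101011); offset now 7 = byte 0 bit 7; 25 bits remain
Read 2: bits[7:19] width=12 -> value=2655 (bin 101001011111); offset now 19 = byte 2 bit 3; 13 bits remain
Read 3: bits[19:24] width=5 -> value=23 (bin 10111); offset now 24 = byte 3 bit 0; 8 bits remain
Read 4: bits[24:30] width=6 -> value=8 (bin 001000); offset now 30 = byte 3 bit 6; 2 bits remain
Read 5: bits[30:31] width=1 -> value=1 (bin 1); offset now 31 = byte 3 bit 7; 1 bits remain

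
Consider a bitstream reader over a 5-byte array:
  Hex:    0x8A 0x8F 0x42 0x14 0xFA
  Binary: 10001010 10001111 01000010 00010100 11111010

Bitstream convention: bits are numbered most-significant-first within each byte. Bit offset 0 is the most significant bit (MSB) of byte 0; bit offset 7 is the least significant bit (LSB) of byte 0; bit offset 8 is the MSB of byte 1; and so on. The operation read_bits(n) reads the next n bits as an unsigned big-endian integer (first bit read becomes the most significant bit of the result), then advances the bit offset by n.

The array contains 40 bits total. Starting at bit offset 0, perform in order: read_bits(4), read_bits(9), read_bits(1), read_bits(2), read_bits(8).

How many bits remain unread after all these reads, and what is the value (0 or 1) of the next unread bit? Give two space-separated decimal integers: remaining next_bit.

Read 1: bits[0:4] width=4 -> value=8 (bin 1000); offset now 4 = byte 0 bit 4; 36 bits remain
Read 2: bits[4:13] width=9 -> value=337 (bin 101010001); offset now 13 = byte 1 bit 5; 27 bits remain
Read 3: bits[13:14] width=1 -> value=1 (bin 1); offset now 14 = byte 1 bit 6; 26 bits remain
Read 4: bits[14:16] width=2 -> value=3 (bin 11); offset now 16 = byte 2 bit 0; 24 bits remain
Read 5: bits[16:24] width=8 -> value=66 (bin 01000010); offset now 24 = byte 3 bit 0; 16 bits remain

Answer: 16 0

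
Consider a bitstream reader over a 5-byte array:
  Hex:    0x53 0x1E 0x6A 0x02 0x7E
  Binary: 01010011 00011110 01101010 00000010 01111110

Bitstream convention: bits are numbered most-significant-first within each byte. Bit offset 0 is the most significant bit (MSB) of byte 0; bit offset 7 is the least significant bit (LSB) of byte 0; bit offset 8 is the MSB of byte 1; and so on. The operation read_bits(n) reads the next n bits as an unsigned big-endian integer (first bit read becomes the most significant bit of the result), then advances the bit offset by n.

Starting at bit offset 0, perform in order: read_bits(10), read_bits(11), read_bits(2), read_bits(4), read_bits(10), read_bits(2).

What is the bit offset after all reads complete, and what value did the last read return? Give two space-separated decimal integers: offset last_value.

Answer: 39 3

Derivation:
Read 1: bits[0:10] width=10 -> value=332 (bin 0101001100); offset now 10 = byte 1 bit 2; 30 bits remain
Read 2: bits[10:21] width=11 -> value=973 (bin 01111001101); offset now 21 = byte 2 bit 5; 19 bits remain
Read 3: bits[21:23] width=2 -> value=1 (bin 01); offset now 23 = byte 2 bit 7; 17 bits remain
Read 4: bits[23:27] width=4 -> value=0 (bin 0000); offset now 27 = byte 3 bit 3; 13 bits remain
Read 5: bits[27:37] width=10 -> value=79 (bin 0001001111); offset now 37 = byte 4 bit 5; 3 bits remain
Read 6: bits[37:39] width=2 -> value=3 (bin 11); offset now 39 = byte 4 bit 7; 1 bits remain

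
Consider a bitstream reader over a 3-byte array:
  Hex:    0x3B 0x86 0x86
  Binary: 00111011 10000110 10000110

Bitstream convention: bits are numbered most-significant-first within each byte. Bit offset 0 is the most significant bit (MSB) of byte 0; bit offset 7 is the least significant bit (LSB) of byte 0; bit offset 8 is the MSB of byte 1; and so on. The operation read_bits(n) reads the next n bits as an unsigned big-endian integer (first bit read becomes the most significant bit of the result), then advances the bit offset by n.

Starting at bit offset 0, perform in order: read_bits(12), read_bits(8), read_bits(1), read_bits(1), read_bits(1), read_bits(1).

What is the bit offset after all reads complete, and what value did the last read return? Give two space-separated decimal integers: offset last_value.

Answer: 24 0

Derivation:
Read 1: bits[0:12] width=12 -> value=952 (bin 001110111000); offset now 12 = byte 1 bit 4; 12 bits remain
Read 2: bits[12:20] width=8 -> value=104 (bin 01101000); offset now 20 = byte 2 bit 4; 4 bits remain
Read 3: bits[20:21] width=1 -> value=0 (bin 0); offset now 21 = byte 2 bit 5; 3 bits remain
Read 4: bits[21:22] width=1 -> value=1 (bin 1); offset now 22 = byte 2 bit 6; 2 bits remain
Read 5: bits[22:23] width=1 -> value=1 (bin 1); offset now 23 = byte 2 bit 7; 1 bits remain
Read 6: bits[23:24] width=1 -> value=0 (bin 0); offset now 24 = byte 3 bit 0; 0 bits remain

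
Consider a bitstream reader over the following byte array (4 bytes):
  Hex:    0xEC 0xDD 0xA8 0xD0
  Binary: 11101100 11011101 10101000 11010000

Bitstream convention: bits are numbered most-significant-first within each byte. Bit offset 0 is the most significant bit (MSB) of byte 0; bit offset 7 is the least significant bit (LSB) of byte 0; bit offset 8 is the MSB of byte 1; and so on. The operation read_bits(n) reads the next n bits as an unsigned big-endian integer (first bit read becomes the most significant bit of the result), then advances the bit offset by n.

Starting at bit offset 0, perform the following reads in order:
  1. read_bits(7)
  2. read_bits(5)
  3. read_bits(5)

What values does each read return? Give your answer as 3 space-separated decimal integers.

Read 1: bits[0:7] width=7 -> value=118 (bin 1110110); offset now 7 = byte 0 bit 7; 25 bits remain
Read 2: bits[7:12] width=5 -> value=13 (bin 01101); offset now 12 = byte 1 bit 4; 20 bits remain
Read 3: bits[12:17] width=5 -> value=27 (bin 11011); offset now 17 = byte 2 bit 1; 15 bits remain

Answer: 118 13 27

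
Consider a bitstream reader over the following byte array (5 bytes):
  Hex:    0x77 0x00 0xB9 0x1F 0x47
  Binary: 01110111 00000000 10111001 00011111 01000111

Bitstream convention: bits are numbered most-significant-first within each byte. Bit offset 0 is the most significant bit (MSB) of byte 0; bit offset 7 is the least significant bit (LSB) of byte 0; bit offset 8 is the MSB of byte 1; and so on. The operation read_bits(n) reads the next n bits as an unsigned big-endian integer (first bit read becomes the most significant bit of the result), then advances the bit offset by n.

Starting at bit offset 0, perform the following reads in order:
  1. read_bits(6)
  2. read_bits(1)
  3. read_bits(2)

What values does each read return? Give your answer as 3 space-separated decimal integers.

Answer: 29 1 2

Derivation:
Read 1: bits[0:6] width=6 -> value=29 (bin 011101); offset now 6 = byte 0 bit 6; 34 bits remain
Read 2: bits[6:7] width=1 -> value=1 (bin 1); offset now 7 = byte 0 bit 7; 33 bits remain
Read 3: bits[7:9] width=2 -> value=2 (bin 10); offset now 9 = byte 1 bit 1; 31 bits remain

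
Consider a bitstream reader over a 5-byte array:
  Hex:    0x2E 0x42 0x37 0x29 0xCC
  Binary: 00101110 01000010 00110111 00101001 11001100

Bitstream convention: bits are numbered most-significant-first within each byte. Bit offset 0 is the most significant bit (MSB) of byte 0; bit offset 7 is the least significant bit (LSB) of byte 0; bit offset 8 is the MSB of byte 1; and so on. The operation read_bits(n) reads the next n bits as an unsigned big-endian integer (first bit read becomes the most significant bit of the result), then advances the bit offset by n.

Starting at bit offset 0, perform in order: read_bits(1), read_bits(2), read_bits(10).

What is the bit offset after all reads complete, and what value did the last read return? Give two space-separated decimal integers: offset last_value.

Answer: 13 456

Derivation:
Read 1: bits[0:1] width=1 -> value=0 (bin 0); offset now 1 = byte 0 bit 1; 39 bits remain
Read 2: bits[1:3] width=2 -> value=1 (bin 01); offset now 3 = byte 0 bit 3; 37 bits remain
Read 3: bits[3:13] width=10 -> value=456 (bin 0111001000); offset now 13 = byte 1 bit 5; 27 bits remain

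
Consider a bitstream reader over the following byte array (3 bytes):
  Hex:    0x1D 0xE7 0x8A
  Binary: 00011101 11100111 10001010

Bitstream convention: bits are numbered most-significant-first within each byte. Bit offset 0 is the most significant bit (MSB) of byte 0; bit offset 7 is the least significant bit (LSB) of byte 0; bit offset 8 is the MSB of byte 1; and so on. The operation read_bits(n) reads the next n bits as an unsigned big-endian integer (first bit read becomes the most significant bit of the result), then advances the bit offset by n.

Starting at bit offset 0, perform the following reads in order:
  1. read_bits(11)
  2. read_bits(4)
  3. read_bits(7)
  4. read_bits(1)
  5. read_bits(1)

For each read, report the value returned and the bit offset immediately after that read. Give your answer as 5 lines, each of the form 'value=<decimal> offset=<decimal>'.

Answer: value=239 offset=11
value=3 offset=15
value=98 offset=22
value=1 offset=23
value=0 offset=24

Derivation:
Read 1: bits[0:11] width=11 -> value=239 (bin 00011101111); offset now 11 = byte 1 bit 3; 13 bits remain
Read 2: bits[11:15] width=4 -> value=3 (bin 0011); offset now 15 = byte 1 bit 7; 9 bits remain
Read 3: bits[15:22] width=7 -> value=98 (bin 1100010); offset now 22 = byte 2 bit 6; 2 bits remain
Read 4: bits[22:23] width=1 -> value=1 (bin 1); offset now 23 = byte 2 bit 7; 1 bits remain
Read 5: bits[23:24] width=1 -> value=0 (bin 0); offset now 24 = byte 3 bit 0; 0 bits remain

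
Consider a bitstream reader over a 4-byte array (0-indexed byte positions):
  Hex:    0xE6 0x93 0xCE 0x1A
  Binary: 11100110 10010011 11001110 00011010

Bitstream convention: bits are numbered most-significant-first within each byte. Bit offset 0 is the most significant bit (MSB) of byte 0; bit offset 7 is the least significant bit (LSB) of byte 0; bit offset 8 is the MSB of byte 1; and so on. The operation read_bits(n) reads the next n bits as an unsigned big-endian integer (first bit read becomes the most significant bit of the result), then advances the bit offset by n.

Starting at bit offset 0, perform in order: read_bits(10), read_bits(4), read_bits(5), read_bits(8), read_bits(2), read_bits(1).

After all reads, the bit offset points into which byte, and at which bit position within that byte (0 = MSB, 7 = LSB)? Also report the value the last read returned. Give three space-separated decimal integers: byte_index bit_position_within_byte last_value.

Answer: 3 6 0

Derivation:
Read 1: bits[0:10] width=10 -> value=922 (bin 1110011010); offset now 10 = byte 1 bit 2; 22 bits remain
Read 2: bits[10:14] width=4 -> value=4 (bin 0100); offset now 14 = byte 1 bit 6; 18 bits remain
Read 3: bits[14:19] width=5 -> value=30 (bin 11110); offset now 19 = byte 2 bit 3; 13 bits remain
Read 4: bits[19:27] width=8 -> value=112 (bin 01110000); offset now 27 = byte 3 bit 3; 5 bits remain
Read 5: bits[27:29] width=2 -> value=3 (bin 11); offset now 29 = byte 3 bit 5; 3 bits remain
Read 6: bits[29:30] width=1 -> value=0 (bin 0); offset now 30 = byte 3 bit 6; 2 bits remain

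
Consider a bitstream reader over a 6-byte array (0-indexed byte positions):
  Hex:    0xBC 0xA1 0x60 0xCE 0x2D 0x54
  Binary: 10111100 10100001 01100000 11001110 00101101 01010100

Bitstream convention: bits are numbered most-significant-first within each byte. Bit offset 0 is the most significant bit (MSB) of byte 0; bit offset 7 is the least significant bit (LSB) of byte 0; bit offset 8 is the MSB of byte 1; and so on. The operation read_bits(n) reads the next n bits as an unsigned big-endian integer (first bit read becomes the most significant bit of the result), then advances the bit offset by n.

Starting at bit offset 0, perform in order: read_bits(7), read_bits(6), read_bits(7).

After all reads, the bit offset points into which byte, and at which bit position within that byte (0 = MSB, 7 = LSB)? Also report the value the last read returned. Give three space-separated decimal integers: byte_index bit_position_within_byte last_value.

Read 1: bits[0:7] width=7 -> value=94 (bin 1011110); offset now 7 = byte 0 bit 7; 41 bits remain
Read 2: bits[7:13] width=6 -> value=20 (bin 010100); offset now 13 = byte 1 bit 5; 35 bits remain
Read 3: bits[13:20] width=7 -> value=22 (bin 0010110); offset now 20 = byte 2 bit 4; 28 bits remain

Answer: 2 4 22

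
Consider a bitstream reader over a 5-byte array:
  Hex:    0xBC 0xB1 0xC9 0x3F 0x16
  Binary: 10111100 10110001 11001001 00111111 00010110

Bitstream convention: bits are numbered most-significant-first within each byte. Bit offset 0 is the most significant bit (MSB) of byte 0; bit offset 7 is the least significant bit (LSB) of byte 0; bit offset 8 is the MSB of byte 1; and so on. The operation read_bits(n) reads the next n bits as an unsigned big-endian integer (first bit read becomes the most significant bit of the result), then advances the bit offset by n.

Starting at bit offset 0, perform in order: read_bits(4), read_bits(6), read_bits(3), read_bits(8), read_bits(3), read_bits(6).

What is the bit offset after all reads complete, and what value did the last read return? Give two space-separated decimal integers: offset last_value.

Read 1: bits[0:4] width=4 -> value=11 (bin 1011); offset now 4 = byte 0 bit 4; 36 bits remain
Read 2: bits[4:10] width=6 -> value=50 (bin 110010); offset now 10 = byte 1 bit 2; 30 bits remain
Read 3: bits[10:13] width=3 -> value=6 (bin 110); offset now 13 = byte 1 bit 5; 27 bits remain
Read 4: bits[13:21] width=8 -> value=57 (bin 00111001); offset now 21 = byte 2 bit 5; 19 bits remain
Read 5: bits[21:24] width=3 -> value=1 (bin 001); offset now 24 = byte 3 bit 0; 16 bits remain
Read 6: bits[24:30] width=6 -> value=15 (bin 001111); offset now 30 = byte 3 bit 6; 10 bits remain

Answer: 30 15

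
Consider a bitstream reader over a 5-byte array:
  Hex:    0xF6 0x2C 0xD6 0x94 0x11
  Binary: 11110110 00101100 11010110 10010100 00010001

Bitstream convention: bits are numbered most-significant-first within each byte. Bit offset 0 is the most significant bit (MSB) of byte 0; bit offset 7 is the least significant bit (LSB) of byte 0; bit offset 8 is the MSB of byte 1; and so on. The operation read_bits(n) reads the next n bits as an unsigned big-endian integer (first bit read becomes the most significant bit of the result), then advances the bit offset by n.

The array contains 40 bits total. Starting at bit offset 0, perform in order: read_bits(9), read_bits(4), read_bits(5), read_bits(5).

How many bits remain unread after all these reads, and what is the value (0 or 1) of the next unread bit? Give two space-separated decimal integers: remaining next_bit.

Read 1: bits[0:9] width=9 -> value=492 (bin 111101100); offset now 9 = byte 1 bit 1; 31 bits remain
Read 2: bits[9:13] width=4 -> value=5 (bin 0101); offset now 13 = byte 1 bit 5; 27 bits remain
Read 3: bits[13:18] width=5 -> value=19 (bin 10011); offset now 18 = byte 2 bit 2; 22 bits remain
Read 4: bits[18:23] width=5 -> value=11 (bin 01011); offset now 23 = byte 2 bit 7; 17 bits remain

Answer: 17 0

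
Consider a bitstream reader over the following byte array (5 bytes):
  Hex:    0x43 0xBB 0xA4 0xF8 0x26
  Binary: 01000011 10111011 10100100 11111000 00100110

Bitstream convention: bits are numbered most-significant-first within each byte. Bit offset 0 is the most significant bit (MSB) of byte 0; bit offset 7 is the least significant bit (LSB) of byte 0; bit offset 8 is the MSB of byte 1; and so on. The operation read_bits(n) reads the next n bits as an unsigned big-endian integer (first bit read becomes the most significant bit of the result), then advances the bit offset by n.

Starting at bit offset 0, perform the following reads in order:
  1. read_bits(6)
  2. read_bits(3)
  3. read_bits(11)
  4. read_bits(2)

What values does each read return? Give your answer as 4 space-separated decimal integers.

Answer: 16 7 954 1

Derivation:
Read 1: bits[0:6] width=6 -> value=16 (bin 010000); offset now 6 = byte 0 bit 6; 34 bits remain
Read 2: bits[6:9] width=3 -> value=7 (bin 111); offset now 9 = byte 1 bit 1; 31 bits remain
Read 3: bits[9:20] width=11 -> value=954 (bin 01110111010); offset now 20 = byte 2 bit 4; 20 bits remain
Read 4: bits[20:22] width=2 -> value=1 (bin 01); offset now 22 = byte 2 bit 6; 18 bits remain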